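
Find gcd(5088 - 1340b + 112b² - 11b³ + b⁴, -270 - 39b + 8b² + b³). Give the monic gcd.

Apply the Euclidean algorithm:
  b⁴ - 11b³ + 112b² - 1340b + 5088 = (b - 19)(b³ + 8b² - 39b - 270) + (303b² - 1811b - 42)
  b³ + 8b² - 39b - 270 = ((1/303)b + 4235/91809)(303b² - 1811b - 42) + ((4101760/91809)b - 8203520/30603)
  303b² - 1811b - 42 = ((27818127/4101760)b + 642663/4101760)((4101760/91809)b - 8203520/30603) + (0)
Last nonzero remainder: (4101760/91809)b - 8203520/30603. Dividing through by 4101760/91809 gives the monic gcd b - 6.

-6 + b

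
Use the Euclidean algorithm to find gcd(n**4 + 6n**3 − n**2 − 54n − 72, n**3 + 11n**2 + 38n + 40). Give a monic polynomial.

Apply the Euclidean algorithm:
  n**4 + 6n**3 − n**2 − 54n − 72 = (n − 5)(n**3 + 11n**2 + 38n + 40) + (16n**2 + 96n + 128)
  n**3 + 11n**2 + 38n + 40 = ((1/16)n + 5/16)(16n**2 + 96n + 128) + (0)
Last nonzero remainder: 16n**2 + 96n + 128. Dividing through by 16 gives the monic gcd n**2 + 6n + 8.

n**2 + 6n + 8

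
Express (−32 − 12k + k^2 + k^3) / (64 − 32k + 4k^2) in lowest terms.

(8 + 5k + k^2)/(−16 + 4k)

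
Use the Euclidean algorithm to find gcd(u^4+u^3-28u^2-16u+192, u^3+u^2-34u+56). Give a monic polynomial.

u-4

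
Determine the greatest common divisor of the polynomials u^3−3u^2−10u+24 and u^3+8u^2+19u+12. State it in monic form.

u+3

Euclidean algorithm in ℚ[u]:
  u^3−3u^2−10u+24 = (u^3+8u^2+19u+12) + (−11u^2−29u+12)
  u^3+8u^2+19u+12 = (−(1/11)u−59/121)(−11u^2−29u+12) + ((720/121)u+2160/121)
  −11u^2−29u+12 = (−(1331/720)u+121/180)((720/121)u+2160/121) + (0)
Last nonzero remainder: (720/121)u+2160/121. Dividing through by 720/121 gives the monic gcd u+3.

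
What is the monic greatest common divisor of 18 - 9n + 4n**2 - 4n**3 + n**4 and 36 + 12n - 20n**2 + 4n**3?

-3 + n

By polynomial division,
  n**4 - 4n**3 + 4n**2 - 9n + 18 = ((1/4)n + 1/4)(4n**3 - 20n**2 + 12n + 36) + (6n**2 - 21n + 9)
  4n**3 - 20n**2 + 12n + 36 = ((2/3)n - 1)(6n**2 - 21n + 9) + (-15n + 45)
  6n**2 - 21n + 9 = (-(2/5)n + 1/5)(-15n + 45) + (0)
Last nonzero remainder: -15n + 45. Dividing through by -15 gives the monic gcd n - 3.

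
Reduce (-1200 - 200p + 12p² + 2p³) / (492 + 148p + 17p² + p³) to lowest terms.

By polynomial division,
  2p³ + 12p² - 200p - 1200 = (2)(p³ + 17p² + 148p + 492) + (-22p² - 496p - 2184)
  p³ + 17p² + 148p + 492 = (-(1/22)p + 61/242)(-22p² - 496p - 2184) + ((21024/121)p + 126144/121)
  -22p² - 496p - 2184 = (-(1331/10512)p - 11011/5256)((21024/121)p + 126144/121) + (0)
Last nonzero remainder: (21024/121)p + 126144/121. Dividing through by 21024/121 gives the monic gcd p + 6.
Cancel p + 6 from numerator and denominator to get the reduced form.

(-200 + 2p²)/(82 + 11p + p²)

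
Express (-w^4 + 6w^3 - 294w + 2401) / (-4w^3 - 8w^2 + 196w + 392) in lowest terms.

(w^2 - 6w + 49)/(4w + 8)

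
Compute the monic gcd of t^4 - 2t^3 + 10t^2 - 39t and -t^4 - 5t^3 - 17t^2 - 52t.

By polynomial division,
  t^4 - 2t^3 + 10t^2 - 39t = (-1)(-t^4 - 5t^3 - 17t^2 - 52t) + (-7t^3 - 7t^2 - 91t)
  -t^4 - 5t^3 - 17t^2 - 52t = ((1/7)t + 4/7)(-7t^3 - 7t^2 - 91t) + (0)
Last nonzero remainder: -7t^3 - 7t^2 - 91t. Dividing through by -7 gives the monic gcd t^3 + t^2 + 13t.

t^3 + t^2 + 13t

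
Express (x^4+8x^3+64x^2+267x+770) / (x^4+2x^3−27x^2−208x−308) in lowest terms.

(x^2+x+35)/(x^2−5x−14)

Apply the Euclidean algorithm:
  x^4+8x^3+64x^2+267x+770 = (x^4+2x^3−27x^2−208x−308) + (6x^3+91x^2+475x+1078)
  x^4+2x^3−27x^2−208x−308 = ((1/6)x−79/36)(6x^3+91x^2+475x+1078) + ((3367/36)x^2+(23569/36)x+37037/18)
  6x^3+91x^2+475x+1078 = ((216/3367)x+252/481)((3367/36)x^2+(23569/36)x+37037/18) + (0)
Last nonzero remainder: (3367/36)x^2+(23569/36)x+37037/18. Dividing through by 3367/36 gives the monic gcd x^2+7x+22.
Cancel x^2+7x+22 from numerator and denominator to get the reduced form.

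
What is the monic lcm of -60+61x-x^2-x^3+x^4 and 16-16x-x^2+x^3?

240-304x+65x^2+3x^3-5x^4+x^5

Repeated division with remainder:
  x^4-x^3-x^2+61x-60 = (x)(x^3-x^2-16x+16) + (15x^2+45x-60)
  x^3-x^2-16x+16 = ((1/15)x-4/15)(15x^2+45x-60) + (0)
Last nonzero remainder: 15x^2+45x-60. Dividing through by 15 gives the monic gcd x^2+3x-4.
Then lcm(f, g) = f·g / gcd(f, g); expanding and making the result monic gives the answer.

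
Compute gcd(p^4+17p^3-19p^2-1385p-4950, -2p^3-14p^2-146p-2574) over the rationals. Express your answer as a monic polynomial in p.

p+11

By polynomial division,
  p^4+17p^3-19p^2-1385p-4950 = (-(1/2)p-5)(-2p^3-14p^2-146p-2574) + (-162p^2-3402p-17820)
  -2p^3-14p^2-146p-2574 = ((1/81)p-14/81)(-162p^2-3402p-17820) + (-514p-5654)
  -162p^2-3402p-17820 = ((81/257)p+810/257)(-514p-5654) + (0)
Last nonzero remainder: -514p-5654. Dividing through by -514 gives the monic gcd p+11.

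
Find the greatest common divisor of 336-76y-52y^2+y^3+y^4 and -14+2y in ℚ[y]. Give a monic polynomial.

-7+y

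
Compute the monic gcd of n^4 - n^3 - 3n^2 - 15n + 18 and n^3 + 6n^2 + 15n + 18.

n^2 + 3n + 6

Euclidean algorithm in ℚ[n]:
  n^4 - n^3 - 3n^2 - 15n + 18 = (n - 7)(n^3 + 6n^2 + 15n + 18) + (24n^2 + 72n + 144)
  n^3 + 6n^2 + 15n + 18 = ((1/24)n + 1/8)(24n^2 + 72n + 144) + (0)
Last nonzero remainder: 24n^2 + 72n + 144. Dividing through by 24 gives the monic gcd n^2 + 3n + 6.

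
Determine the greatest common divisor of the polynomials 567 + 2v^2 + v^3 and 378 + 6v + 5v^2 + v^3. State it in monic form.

Euclidean algorithm in ℚ[v]:
  v^3 + 2v^2 + 567 = (v^3 + 5v^2 + 6v + 378) + (-3v^2 - 6v + 189)
  v^3 + 5v^2 + 6v + 378 = (-(1/3)v - 1)(-3v^2 - 6v + 189) + (63v + 567)
  -3v^2 - 6v + 189 = (-(1/21)v + 1/3)(63v + 567) + (0)
Last nonzero remainder: 63v + 567. Dividing through by 63 gives the monic gcd v + 9.

9 + v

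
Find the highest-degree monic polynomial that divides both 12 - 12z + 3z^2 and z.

By polynomial division,
  3z^2 - 12z + 12 = (3z - 12)(z) + (12)
  z = ((1/12)z)(12) + (0)
The last nonzero remainder is the constant 12, so the polynomials are coprime and gcd = 1.

1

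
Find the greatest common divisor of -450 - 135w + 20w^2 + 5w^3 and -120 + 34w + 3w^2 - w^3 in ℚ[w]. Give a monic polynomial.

-30 + w + w^2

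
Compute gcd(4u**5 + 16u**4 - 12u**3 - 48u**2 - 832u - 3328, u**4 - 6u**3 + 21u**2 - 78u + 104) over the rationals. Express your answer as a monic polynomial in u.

By polynomial division,
  4u**5 + 16u**4 - 12u**3 - 48u**2 - 832u - 3328 = (4u + 40)(u**4 - 6u**3 + 21u**2 - 78u + 104) + (144u**3 - 576u**2 + 1872u - 7488)
  u**4 - 6u**3 + 21u**2 - 78u + 104 = ((1/144)u - 1/72)(144u**3 - 576u**2 + 1872u - 7488) + (0)
Last nonzero remainder: 144u**3 - 576u**2 + 1872u - 7488. Dividing through by 144 gives the monic gcd u**3 - 4u**2 + 13u - 52.

u**3 - 4u**2 + 13u - 52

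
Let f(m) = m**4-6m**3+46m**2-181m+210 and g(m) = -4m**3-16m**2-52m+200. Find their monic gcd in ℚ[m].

Repeated division with remainder:
  m**4-6m**3+46m**2-181m+210 = (-(1/4)m+5/2)(-4m**3-16m**2-52m+200) + (73m**2-m-290)
  -4m**3-16m**2-52m+200 = (-(4/73)m-1172/5329)(73m**2-m-290) + (-(362960/5329)m+725920/5329)
  73m**2-m-290 = (-(389017/362960)m-154541/72592)(-(362960/5329)m+725920/5329) + (0)
Last nonzero remainder: -(362960/5329)m+725920/5329. Dividing through by -362960/5329 gives the monic gcd m-2.

m-2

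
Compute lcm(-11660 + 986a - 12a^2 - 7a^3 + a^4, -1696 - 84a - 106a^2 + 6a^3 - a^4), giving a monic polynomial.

By polynomial division,
  a^4 - 7a^3 - 12a^2 + 986a - 11660 = (-1)(-a^4 + 6a^3 - 106a^2 - 84a - 1696) + (-a^3 - 118a^2 + 902a - 13356)
  -a^4 + 6a^3 - 106a^2 - 84a - 1696 = (a - 124)(-a^3 - 118a^2 + 902a - 13356) + (-15640a^2 + 125120a - 1657840)
  -a^3 - 118a^2 + 902a - 13356 = ((1/15640)a + 63/7820)(-15640a^2 + 125120a - 1657840) + (0)
Last nonzero remainder: -15640a^2 + 125120a - 1657840. Dividing through by -15640 gives the monic gcd a^2 - 8a + 106.
Then lcm(f, g) = f·g / gcd(f, g); expanding and making the result monic gives the answer.

-186560 - 7544a - 9880a^2 + 850a^3 - 10a^4 - 5a^5 + a^6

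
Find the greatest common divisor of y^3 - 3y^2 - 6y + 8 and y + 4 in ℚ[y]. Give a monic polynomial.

Repeated division with remainder:
  y^3 - 3y^2 - 6y + 8 = (y^2 - 7y + 22)(y + 4) + (-80)
  y + 4 = (-(1/80)y - 1/20)(-80) + (0)
The last nonzero remainder is the constant -80, so the polynomials are coprime and gcd = 1.

1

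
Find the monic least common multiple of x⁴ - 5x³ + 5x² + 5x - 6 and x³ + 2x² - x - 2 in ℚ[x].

Repeated division with remainder:
  x⁴ - 5x³ + 5x² + 5x - 6 = (x - 7)(x³ + 2x² - x - 2) + (20x² - 20)
  x³ + 2x² - x - 2 = ((1/20)x + 1/10)(20x² - 20) + (0)
Last nonzero remainder: 20x² - 20. Dividing through by 20 gives the monic gcd x² - 1.
Then lcm(f, g) = f·g / gcd(f, g); expanding and making the result monic gives the answer.

x⁵ - 3x⁴ - 5x³ + 15x² + 4x - 12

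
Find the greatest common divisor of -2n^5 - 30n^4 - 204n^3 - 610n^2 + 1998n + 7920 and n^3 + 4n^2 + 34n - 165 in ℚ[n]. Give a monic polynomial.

n^3 + 4n^2 + 34n - 165

Apply the Euclidean algorithm:
  -2n^5 - 30n^4 - 204n^3 - 610n^2 + 1998n + 7920 = (-2n^2 - 22n - 48)(n^3 + 4n^2 + 34n - 165) + (0)
The last nonzero remainder n^3 + 4n^2 + 34n - 165 is already monic.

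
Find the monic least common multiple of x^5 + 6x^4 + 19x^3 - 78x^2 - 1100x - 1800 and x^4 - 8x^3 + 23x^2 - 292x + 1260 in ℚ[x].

x^6 - x^5 - 23x^4 - 211x^3 - 554x^2 + 5900x + 12600

Repeated division with remainder:
  x^5 + 6x^4 + 19x^3 - 78x^2 - 1100x - 1800 = (x + 14)(x^4 - 8x^3 + 23x^2 - 292x + 1260) + (108x^3 - 108x^2 + 1728x - 19440)
  x^4 - 8x^3 + 23x^2 - 292x + 1260 = ((1/108)x - 7/108)(108x^3 - 108x^2 + 1728x - 19440) + (0)
Last nonzero remainder: 108x^3 - 108x^2 + 1728x - 19440. Dividing through by 108 gives the monic gcd x^3 - x^2 + 16x - 180.
Then lcm(f, g) = f·g / gcd(f, g); expanding and making the result monic gives the answer.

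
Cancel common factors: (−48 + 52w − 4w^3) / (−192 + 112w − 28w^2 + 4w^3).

(4 − 3w − w^2)/(16 − 4w + w^2)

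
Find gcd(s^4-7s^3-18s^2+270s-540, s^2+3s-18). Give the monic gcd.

s^2+3s-18

Apply the Euclidean algorithm:
  s^4-7s^3-18s^2+270s-540 = (s^2-10s+30)(s^2+3s-18) + (0)
The last nonzero remainder s^2+3s-18 is already monic.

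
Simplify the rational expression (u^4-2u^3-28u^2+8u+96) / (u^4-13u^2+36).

Repeated division with remainder:
  u^4-2u^3-28u^2+8u+96 = (u^4-13u^2+36) + (-2u^3-15u^2+8u+60)
  u^4-13u^2+36 = (-(1/2)u+15/4)(-2u^3-15u^2+8u+60) + ((189/4)u^2-189)
  -2u^3-15u^2+8u+60 = (-(8/189)u-20/63)((189/4)u^2-189) + (0)
Last nonzero remainder: (189/4)u^2-189. Dividing through by 189/4 gives the monic gcd u^2-4.
Cancel u^2-4 from numerator and denominator to get the reduced form.

(u^2-2u-24)/(u^2-9)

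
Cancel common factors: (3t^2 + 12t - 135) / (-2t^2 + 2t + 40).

(-3t - 27)/(2t + 8)

Euclidean algorithm in ℚ[t]:
  3t^2 + 12t - 135 = (-3/2)(-2t^2 + 2t + 40) + (15t - 75)
  -2t^2 + 2t + 40 = (-(2/15)t - 8/15)(15t - 75) + (0)
Last nonzero remainder: 15t - 75. Dividing through by 15 gives the monic gcd t - 5.
Cancel t - 5 from numerator and denominator to get the reduced form.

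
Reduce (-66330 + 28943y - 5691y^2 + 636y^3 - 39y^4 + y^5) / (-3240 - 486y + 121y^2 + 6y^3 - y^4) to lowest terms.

By polynomial division,
  y^5 - 39y^4 + 636y^3 - 5691y^2 + 28943y - 66330 = (-y + 33)(-y^4 + 6y^3 + 121y^2 - 486y - 3240) + (559y^3 - 10170y^2 + 41741y + 40590)
  -y^4 + 6y^3 + 121y^2 - 486y - 3240 = (-(1/559)y - 6816/312481)(559y^3 - 10170y^2 + 41741y + 40590) + (-(8175300/312481)y^2 + (155330700/312481)y - 735777000/312481)
  559y^3 - 10170y^2 + 41741y + 40590 = (-(174676879/8175300)y - 140928931/8175300)(-(8175300/312481)y^2 + (155330700/312481)y - 735777000/312481) + (0)
Last nonzero remainder: -(8175300/312481)y^2 + (155330700/312481)y - 735777000/312481. Dividing through by -8175300/312481 gives the monic gcd y^2 - 19y + 90.
Cancel y^2 - 19y + 90 from numerator and denominator to get the reduced form.

(737 - 166y + 20y^2 - y^3)/(36 + 13y + y^2)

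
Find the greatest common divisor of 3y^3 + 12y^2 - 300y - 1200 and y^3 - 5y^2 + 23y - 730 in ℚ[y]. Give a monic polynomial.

y - 10

Euclidean algorithm in ℚ[y]:
  3y^3 + 12y^2 - 300y - 1200 = (3)(y^3 - 5y^2 + 23y - 730) + (27y^2 - 369y + 990)
  y^3 - 5y^2 + 23y - 730 = ((1/27)y + 26/81)(27y^2 - 369y + 990) + ((943/9)y - 9430/9)
  27y^2 - 369y + 990 = ((243/943)y - 891/943)((943/9)y - 9430/9) + (0)
Last nonzero remainder: (943/9)y - 9430/9. Dividing through by 943/9 gives the monic gcd y - 10.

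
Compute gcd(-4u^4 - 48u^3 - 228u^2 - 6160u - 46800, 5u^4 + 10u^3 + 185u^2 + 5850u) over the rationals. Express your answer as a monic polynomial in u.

By polynomial division,
  -4u^4 - 48u^3 - 228u^2 - 6160u - 46800 = (-4/5)(5u^4 + 10u^3 + 185u^2 + 5850u) + (-40u^3 - 80u^2 - 1480u - 46800)
  5u^4 + 10u^3 + 185u^2 + 5850u = (-(1/8)u)(-40u^3 - 80u^2 - 1480u - 46800) + (0)
Last nonzero remainder: -40u^3 - 80u^2 - 1480u - 46800. Dividing through by -40 gives the monic gcd u^3 + 2u^2 + 37u + 1170.

u^3 + 2u^2 + 37u + 1170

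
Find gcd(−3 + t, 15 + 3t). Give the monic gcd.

Euclidean algorithm in ℚ[t]:
  t − 3 = (1/3)(3t + 15) + (−8)
  3t + 15 = (−(3/8)t − 15/8)(−8) + (0)
The last nonzero remainder is the constant −8, so the polynomials are coprime and gcd = 1.

1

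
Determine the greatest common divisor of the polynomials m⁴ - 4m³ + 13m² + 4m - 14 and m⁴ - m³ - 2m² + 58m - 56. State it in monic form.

m³ - 5m² + 18m - 14

Euclidean algorithm in ℚ[m]:
  m⁴ - 4m³ + 13m² + 4m - 14 = (m⁴ - m³ - 2m² + 58m - 56) + (-3m³ + 15m² - 54m + 42)
  m⁴ - m³ - 2m² + 58m - 56 = (-(1/3)m - 4/3)(-3m³ + 15m² - 54m + 42) + (0)
Last nonzero remainder: -3m³ + 15m² - 54m + 42. Dividing through by -3 gives the monic gcd m³ - 5m² + 18m - 14.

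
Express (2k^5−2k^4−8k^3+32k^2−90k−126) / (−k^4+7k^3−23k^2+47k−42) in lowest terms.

(−2k^2−8k−6)/(k−2)

Euclidean algorithm in ℚ[k]:
  2k^5−2k^4−8k^3+32k^2−90k−126 = (−2k−12)(−k^4+7k^3−23k^2+47k−42) + (30k^3−150k^2+390k−630)
  −k^4+7k^3−23k^2+47k−42 = (−(1/30)k+1/15)(30k^3−150k^2+390k−630) + (0)
Last nonzero remainder: 30k^3−150k^2+390k−630. Dividing through by 30 gives the monic gcd k^3−5k^2+13k−21.
Cancel k^3−5k^2+13k−21 from numerator and denominator to get the reduced form.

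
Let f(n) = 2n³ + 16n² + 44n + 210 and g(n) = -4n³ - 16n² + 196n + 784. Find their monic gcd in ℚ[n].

Repeated division with remainder:
  2n³ + 16n² + 44n + 210 = (-1/2)(-4n³ - 16n² + 196n + 784) + (8n² + 142n + 602)
  -4n³ - 16n² + 196n + 784 = (-(1/2)n + 55/8)(8n² + 142n + 602) + (-(1917/4)n - 13419/4)
  8n² + 142n + 602 = (-(32/1917)n - 344/1917)(-(1917/4)n - 13419/4) + (0)
Last nonzero remainder: -(1917/4)n - 13419/4. Dividing through by -1917/4 gives the monic gcd n + 7.

n + 7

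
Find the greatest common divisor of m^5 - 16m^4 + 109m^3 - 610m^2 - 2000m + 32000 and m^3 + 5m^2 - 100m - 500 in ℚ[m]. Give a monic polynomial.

m^2 - 5m - 50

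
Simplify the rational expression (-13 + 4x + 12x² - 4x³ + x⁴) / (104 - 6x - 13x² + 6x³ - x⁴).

Repeated division with remainder:
  x⁴ - 4x³ + 12x² + 4x - 13 = (-1)(-x⁴ + 6x³ - 13x² - 6x + 104) + (2x³ - x² - 2x + 91)
  -x⁴ + 6x³ - 13x² - 6x + 104 = (-(1/2)x + 11/4)(2x³ - x² - 2x + 91) + (-(45/4)x² + 45x - 585/4)
  2x³ - x² - 2x + 91 = (-(8/45)x - 28/45)(-(45/4)x² + 45x - 585/4) + (0)
Last nonzero remainder: -(45/4)x² + 45x - 585/4. Dividing through by -45/4 gives the monic gcd x² - 4x + 13.
Cancel x² - 4x + 13 from numerator and denominator to get the reduced form.

(1 - x²)/(-8 - 2x + x²)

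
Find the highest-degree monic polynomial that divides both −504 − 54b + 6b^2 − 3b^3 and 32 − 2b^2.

Euclidean algorithm in ℚ[b]:
  −3b^3 + 6b^2 − 54b − 504 = ((3/2)b − 3)(−2b^2 + 32) + (−102b − 408)
  −2b^2 + 32 = ((1/51)b − 4/51)(−102b − 408) + (0)
Last nonzero remainder: −102b − 408. Dividing through by −102 gives the monic gcd b + 4.

4 + b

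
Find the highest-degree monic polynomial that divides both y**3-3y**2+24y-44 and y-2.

y-2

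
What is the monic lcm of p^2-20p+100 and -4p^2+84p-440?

p^3-31p^2+320p-1100

Euclidean algorithm in ℚ[p]:
  p^2-20p+100 = (-1/4)(-4p^2+84p-440) + (p-10)
  -4p^2+84p-440 = (-4p+44)(p-10) + (0)
The last nonzero remainder p-10 is already monic.
Then lcm(f, g) = f·g / gcd(f, g); expanding and making the result monic gives the answer.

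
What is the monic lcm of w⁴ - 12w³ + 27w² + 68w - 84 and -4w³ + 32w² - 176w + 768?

w⁶ - 14w⁵ + 83w⁴ - 370w³ + 644w² + 2344w - 2688

By polynomial division,
  w⁴ - 12w³ + 27w² + 68w - 84 = (-(1/4)w + 1)(-4w³ + 32w² - 176w + 768) + (-49w² + 436w - 852)
  -4w³ + 32w² - 176w + 768 = ((4/49)w + 176/2401)(-49w² + 436w - 852) + (-(332320/2401)w + 1993920/2401)
  -49w² + 436w - 852 = ((117649/332320)w - 170471/166160)(-(332320/2401)w + 1993920/2401) + (0)
Last nonzero remainder: -(332320/2401)w + 1993920/2401. Dividing through by -332320/2401 gives the monic gcd w - 6.
Then lcm(f, g) = f·g / gcd(f, g); expanding and making the result monic gives the answer.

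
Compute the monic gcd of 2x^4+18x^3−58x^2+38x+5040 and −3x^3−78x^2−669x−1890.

Euclidean algorithm in ℚ[x]:
  2x^4+18x^3−58x^2+38x+5040 = (−(2/3)x+34/3)(−3x^3−78x^2−669x−1890) + (380x^2+6360x+26460)
  −3x^3−78x^2−669x−1890 = (−(3/380)x−132/1805)(380x^2+6360x+26460) + ((1806/361)x+16254/361)
  380x^2+6360x+26460 = ((68590/903)x+25270/43)((1806/361)x+16254/361) + (0)
Last nonzero remainder: (1806/361)x+16254/361. Dividing through by 1806/361 gives the monic gcd x+9.

x+9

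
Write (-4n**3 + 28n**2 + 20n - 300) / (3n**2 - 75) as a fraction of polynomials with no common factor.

(-4n**2 + 8n + 60)/(3n + 15)

Apply the Euclidean algorithm:
  -4n**3 + 28n**2 + 20n - 300 = (-(4/3)n + 28/3)(3n**2 - 75) + (-80n + 400)
  3n**2 - 75 = (-(3/80)n - 3/16)(-80n + 400) + (0)
Last nonzero remainder: -80n + 400. Dividing through by -80 gives the monic gcd n - 5.
Cancel n - 5 from numerator and denominator to get the reduced form.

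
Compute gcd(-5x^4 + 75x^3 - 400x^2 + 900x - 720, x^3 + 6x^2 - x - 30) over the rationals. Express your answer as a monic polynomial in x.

Repeated division with remainder:
  -5x^4 + 75x^3 - 400x^2 + 900x - 720 = (-5x + 105)(x^3 + 6x^2 - x - 30) + (-1035x^2 + 855x + 2430)
  x^3 + 6x^2 - x - 30 = (-(1/1035)x - 157/23805)(-1035x^2 + 855x + 2430) + ((3696/529)x - 7392/529)
  -1035x^2 + 855x + 2430 = (-(182505/1232)x - 214245/1232)((3696/529)x - 7392/529) + (0)
Last nonzero remainder: (3696/529)x - 7392/529. Dividing through by 3696/529 gives the monic gcd x - 2.

x - 2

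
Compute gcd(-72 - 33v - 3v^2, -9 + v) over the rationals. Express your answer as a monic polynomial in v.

By polynomial division,
  -3v^2 - 33v - 72 = (-3v - 60)(v - 9) + (-612)
  v - 9 = (-(1/612)v + 1/68)(-612) + (0)
The last nonzero remainder is the constant -612, so the polynomials are coprime and gcd = 1.

1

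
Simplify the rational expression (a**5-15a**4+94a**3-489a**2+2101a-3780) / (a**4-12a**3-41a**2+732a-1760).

(a**3-6a**2+20a-189)/(a**2-3a-88)

Euclidean algorithm in ℚ[a]:
  a**5-15a**4+94a**3-489a**2+2101a-3780 = (a-3)(a**4-12a**3-41a**2+732a-1760) + (99a**3-1344a**2+6057a-9060)
  a**4-12a**3-41a**2+732a-1760 = ((1/99)a+52/3267)(99a**3-1344a**2+6057a-9060) + (-(87980/1089)a**2+(87980/121)a-1759600/1089)
  99a**3-1344a**2+6057a-9060 = (-(107811/87980)a+493317/87980)(-(87980/1089)a**2+(87980/121)a-1759600/1089) + (0)
Last nonzero remainder: -(87980/1089)a**2+(87980/121)a-1759600/1089. Dividing through by -87980/1089 gives the monic gcd a**2-9a+20.
Cancel a**2-9a+20 from numerator and denominator to get the reduced form.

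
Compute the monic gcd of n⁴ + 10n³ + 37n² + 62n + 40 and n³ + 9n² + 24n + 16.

n + 4

By polynomial division,
  n⁴ + 10n³ + 37n² + 62n + 40 = (n + 1)(n³ + 9n² + 24n + 16) + (4n² + 22n + 24)
  n³ + 9n² + 24n + 16 = ((1/4)n + 7/8)(4n² + 22n + 24) + (-(5/4)n - 5)
  4n² + 22n + 24 = (-(16/5)n - 24/5)(-(5/4)n - 5) + (0)
Last nonzero remainder: -(5/4)n - 5. Dividing through by -5/4 gives the monic gcd n + 4.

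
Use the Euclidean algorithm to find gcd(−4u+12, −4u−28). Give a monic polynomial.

Repeated division with remainder:
  −4u+12 = (−4u−28) + (40)
  −4u−28 = (−(1/10)u−7/10)(40) + (0)
The last nonzero remainder is the constant 40, so the polynomials are coprime and gcd = 1.

1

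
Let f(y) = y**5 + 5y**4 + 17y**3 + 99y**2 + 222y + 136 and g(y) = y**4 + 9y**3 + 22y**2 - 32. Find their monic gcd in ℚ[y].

y**2 + 6y + 8

By polynomial division,
  y**5 + 5y**4 + 17y**3 + 99y**2 + 222y + 136 = (y - 4)(y**4 + 9y**3 + 22y**2 - 32) + (31y**3 + 187y**2 + 254y + 8)
  y**4 + 9y**3 + 22y**2 - 32 = ((1/31)y + 92/961)(31y**3 + 187y**2 + 254y + 8) + (-(3936/961)y**2 - (23616/961)y - 31488/961)
  31y**3 + 187y**2 + 254y + 8 = (-(29791/3936)y - 961/3936)(-(3936/961)y**2 - (23616/961)y - 31488/961) + (0)
Last nonzero remainder: -(3936/961)y**2 - (23616/961)y - 31488/961. Dividing through by -3936/961 gives the monic gcd y**2 + 6y + 8.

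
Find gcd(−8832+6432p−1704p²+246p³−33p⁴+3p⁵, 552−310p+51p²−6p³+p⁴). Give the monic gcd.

−184+42p−3p²+p³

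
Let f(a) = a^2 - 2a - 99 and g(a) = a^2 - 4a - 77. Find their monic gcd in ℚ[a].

a - 11

Apply the Euclidean algorithm:
  a^2 - 2a - 99 = (a^2 - 4a - 77) + (2a - 22)
  a^2 - 4a - 77 = ((1/2)a + 7/2)(2a - 22) + (0)
Last nonzero remainder: 2a - 22. Dividing through by 2 gives the monic gcd a - 11.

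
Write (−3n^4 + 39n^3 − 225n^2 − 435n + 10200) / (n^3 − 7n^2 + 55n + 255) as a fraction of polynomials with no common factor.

Apply the Euclidean algorithm:
  −3n^4 + 39n^3 − 225n^2 − 435n + 10200 = (−3n + 18)(n^3 − 7n^2 + 55n + 255) + (66n^2 − 660n + 5610)
  n^3 − 7n^2 + 55n + 255 = ((1/66)n + 1/22)(66n^2 − 660n + 5610) + (0)
Last nonzero remainder: 66n^2 − 660n + 5610. Dividing through by 66 gives the monic gcd n^2 − 10n + 85.
Cancel n^2 − 10n + 85 from numerator and denominator to get the reduced form.

(−3n^2 + 9n + 120)/(n + 3)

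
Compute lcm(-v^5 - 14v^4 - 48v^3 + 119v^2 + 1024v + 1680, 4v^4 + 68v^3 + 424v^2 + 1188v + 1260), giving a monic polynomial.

Repeated division with remainder:
  -v^5 - 14v^4 - 48v^3 + 119v^2 + 1024v + 1680 = (-(1/4)v + 3/4)(4v^4 + 68v^3 + 424v^2 + 1188v + 1260) + (7v^3 + 98v^2 + 448v + 735)
  4v^4 + 68v^3 + 424v^2 + 1188v + 1260 = ((4/7)v + 12/7)(7v^3 + 98v^2 + 448v + 735) + (0)
Last nonzero remainder: 7v^3 + 98v^2 + 448v + 735. Dividing through by 7 gives the monic gcd v^3 + 14v^2 + 64v + 105.
Then lcm(f, g) = f·g / gcd(f, g); expanding and making the result monic gives the answer.

v^6 + 17v^5 + 90v^4 + 25v^3 - 1381v^2 - 4752v - 5040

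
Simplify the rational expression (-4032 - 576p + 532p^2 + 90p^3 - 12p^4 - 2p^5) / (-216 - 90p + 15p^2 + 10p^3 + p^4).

By polynomial division,
  -2p^5 - 12p^4 + 90p^3 + 532p^2 - 576p - 4032 = (-2p + 8)(p^4 + 10p^3 + 15p^2 - 90p - 216) + (40p^3 + 232p^2 - 288p - 2304)
  p^4 + 10p^3 + 15p^2 - 90p - 216 = ((1/40)p + 21/200)(40p^3 + 232p^2 - 288p - 2304) + (-(54/25)p^2 - (54/25)p + 648/25)
  40p^3 + 232p^2 - 288p - 2304 = (-(500/27)p - 800/9)(-(54/25)p^2 - (54/25)p + 648/25) + (0)
Last nonzero remainder: -(54/25)p^2 - (54/25)p + 648/25. Dividing through by -54/25 gives the monic gcd p^2 + p - 12.
Cancel p^2 + p - 12 from numerator and denominator to get the reduced form.

(336 + 76p - 10p^2 - 2p^3)/(18 + 9p + p^2)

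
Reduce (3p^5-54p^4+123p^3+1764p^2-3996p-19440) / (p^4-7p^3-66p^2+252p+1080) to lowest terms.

Euclidean algorithm in ℚ[p]:
  3p^5-54p^4+123p^3+1764p^2-3996p-19440 = (3p-33)(p^4-7p^3-66p^2+252p+1080) + (90p^3-1170p^2+1080p+16200)
  p^4-7p^3-66p^2+252p+1080 = ((1/90)p+1/15)(90p^3-1170p^2+1080p+16200) + (0)
Last nonzero remainder: 90p^3-1170p^2+1080p+16200. Dividing through by 90 gives the monic gcd p^3-13p^2+12p+180.
Cancel p^3-13p^2+12p+180 from numerator and denominator to get the reduced form.

(3p^2-15p-108)/(p+6)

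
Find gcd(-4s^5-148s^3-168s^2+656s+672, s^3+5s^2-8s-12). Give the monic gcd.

s^2-s-2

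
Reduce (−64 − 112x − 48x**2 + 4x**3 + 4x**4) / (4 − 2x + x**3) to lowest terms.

Repeated division with remainder:
  4x**4 + 4x**3 − 48x**2 − 112x − 64 = (4x + 4)(x**3 − 2x + 4) + (−40x**2 − 120x − 80)
  x**3 − 2x + 4 = (−(1/40)x + 3/40)(−40x**2 − 120x − 80) + (5x + 10)
  −40x**2 − 120x − 80 = (−8x − 8)(5x + 10) + (0)
Last nonzero remainder: 5x + 10. Dividing through by 5 gives the monic gcd x + 2.
Cancel x + 2 from numerator and denominator to get the reduced form.

(−32 − 40x − 4x**2 + 4x**3)/(2 − 2x + x**2)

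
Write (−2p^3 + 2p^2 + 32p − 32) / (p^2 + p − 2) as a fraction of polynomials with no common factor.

(−2p^2 + 32)/(p + 2)

Repeated division with remainder:
  −2p^3 + 2p^2 + 32p − 32 = (−2p + 4)(p^2 + p − 2) + (24p − 24)
  p^2 + p − 2 = ((1/24)p + 1/12)(24p − 24) + (0)
Last nonzero remainder: 24p − 24. Dividing through by 24 gives the monic gcd p − 1.
Cancel p − 1 from numerator and denominator to get the reduced form.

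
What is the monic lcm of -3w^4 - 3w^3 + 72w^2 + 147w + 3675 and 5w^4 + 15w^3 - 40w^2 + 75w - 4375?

Repeated division with remainder:
  -3w^4 - 3w^3 + 72w^2 + 147w + 3675 = (-3/5)(5w^4 + 15w^3 - 40w^2 + 75w - 4375) + (6w^3 + 48w^2 + 192w + 1050)
  5w^4 + 15w^3 - 40w^2 + 75w - 4375 = ((5/6)w - 25/6)(6w^3 + 48w^2 + 192w + 1050) + (0)
Last nonzero remainder: 6w^3 + 48w^2 + 192w + 1050. Dividing through by 6 gives the monic gcd w^3 + 8w^2 + 32w + 175.
Then lcm(f, g) = f·g / gcd(f, g); expanding and making the result monic gives the answer.

w^5 - 4w^4 - 29w^3 + 71w^2 - 980w + 6125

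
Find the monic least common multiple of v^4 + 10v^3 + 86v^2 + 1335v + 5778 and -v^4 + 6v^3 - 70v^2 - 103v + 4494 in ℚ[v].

v^5 + 3v^4 + 16v^3 + 733v^2 - 3567v - 40446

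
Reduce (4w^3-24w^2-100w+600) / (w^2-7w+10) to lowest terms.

Repeated division with remainder:
  4w^3-24w^2-100w+600 = (4w+4)(w^2-7w+10) + (-112w+560)
  w^2-7w+10 = (-(1/112)w+1/56)(-112w+560) + (0)
Last nonzero remainder: -112w+560. Dividing through by -112 gives the monic gcd w-5.
Cancel w-5 from numerator and denominator to get the reduced form.

(4w^2-4w-120)/(w-2)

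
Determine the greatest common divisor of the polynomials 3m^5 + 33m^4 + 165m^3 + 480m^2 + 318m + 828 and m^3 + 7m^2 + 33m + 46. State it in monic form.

m^2 + 5m + 23

Euclidean algorithm in ℚ[m]:
  3m^5 + 33m^4 + 165m^3 + 480m^2 + 318m + 828 = (3m^2 + 12m - 18)(m^3 + 7m^2 + 33m + 46) + (72m^2 + 360m + 1656)
  m^3 + 7m^2 + 33m + 46 = ((1/72)m + 1/36)(72m^2 + 360m + 1656) + (0)
Last nonzero remainder: 72m^2 + 360m + 1656. Dividing through by 72 gives the monic gcd m^2 + 5m + 23.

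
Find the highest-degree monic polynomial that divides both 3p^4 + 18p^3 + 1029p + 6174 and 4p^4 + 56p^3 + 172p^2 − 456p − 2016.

p^2 + 13p + 42

By polynomial division,
  3p^4 + 18p^3 + 1029p + 6174 = (3/4)(4p^4 + 56p^3 + 172p^2 − 456p − 2016) + (−24p^3 − 129p^2 + 1371p + 7686)
  4p^4 + 56p^3 + 172p^2 − 456p − 2016 = (−(1/6)p − 23/16)(−24p^3 − 129p^2 + 1371p + 7686) + ((3441/16)p^2 + (44733/16)p + 72261/8)
  −24p^3 − 129p^2 + 1371p + 7686 = (−(128/1147)p + 976/1147)((3441/16)p^2 + (44733/16)p + 72261/8) + (0)
Last nonzero remainder: (3441/16)p^2 + (44733/16)p + 72261/8. Dividing through by 3441/16 gives the monic gcd p^2 + 13p + 42.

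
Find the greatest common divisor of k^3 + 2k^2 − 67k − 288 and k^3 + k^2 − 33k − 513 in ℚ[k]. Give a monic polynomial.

Repeated division with remainder:
  k^3 + 2k^2 − 67k − 288 = (k^3 + k^2 − 33k − 513) + (k^2 − 34k + 225)
  k^3 + k^2 − 33k − 513 = (k + 35)(k^2 − 34k + 225) + (932k − 8388)
  k^2 − 34k + 225 = ((1/932)k − 25/932)(932k − 8388) + (0)
Last nonzero remainder: 932k − 8388. Dividing through by 932 gives the monic gcd k − 9.

k − 9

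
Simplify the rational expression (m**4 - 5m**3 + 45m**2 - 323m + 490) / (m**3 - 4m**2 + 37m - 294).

(m**2 - 7m + 10)/(m - 6)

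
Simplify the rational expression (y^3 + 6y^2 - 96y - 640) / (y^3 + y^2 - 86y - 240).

Apply the Euclidean algorithm:
  y^3 + 6y^2 - 96y - 640 = (y^3 + y^2 - 86y - 240) + (5y^2 - 10y - 400)
  y^3 + y^2 - 86y - 240 = ((1/5)y + 3/5)(5y^2 - 10y - 400) + (0)
Last nonzero remainder: 5y^2 - 10y - 400. Dividing through by 5 gives the monic gcd y^2 - 2y - 80.
Cancel y^2 - 2y - 80 from numerator and denominator to get the reduced form.

(y + 8)/(y + 3)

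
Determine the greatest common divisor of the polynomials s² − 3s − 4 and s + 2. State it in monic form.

Euclidean algorithm in ℚ[s]:
  s² − 3s − 4 = (s − 5)(s + 2) + (6)
  s + 2 = ((1/6)s + 1/3)(6) + (0)
The last nonzero remainder is the constant 6, so the polynomials are coprime and gcd = 1.

1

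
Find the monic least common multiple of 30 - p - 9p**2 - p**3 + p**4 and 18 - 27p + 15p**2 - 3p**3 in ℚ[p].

90 - 93p + 6p**2 + 23p**3 - 3p**4 - 4p**5 + p**6

Euclidean algorithm in ℚ[p]:
  p**4 - p**3 - 9p**2 - p + 30 = (-(1/3)p - 4/3)(-3p**3 + 15p**2 - 27p + 18) + (2p**2 - 31p + 54)
  -3p**3 + 15p**2 - 27p + 18 = (-(3/2)p - 63/4)(2p**2 - 31p + 54) + (-(1737/4)p + 1737/2)
  2p**2 - 31p + 54 = (-(8/1737)p + 12/193)(-(1737/4)p + 1737/2) + (0)
Last nonzero remainder: -(1737/4)p + 1737/2. Dividing through by -1737/4 gives the monic gcd p - 2.
Then lcm(f, g) = f·g / gcd(f, g); expanding and making the result monic gives the answer.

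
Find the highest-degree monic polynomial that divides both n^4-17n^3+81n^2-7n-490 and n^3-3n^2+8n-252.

Repeated division with remainder:
  n^4-17n^3+81n^2-7n-490 = (n-14)(n^3-3n^2+8n-252) + (31n^2+357n-4018)
  n^3-3n^2+8n-252 = ((1/31)n-450/961)(31n^2+357n-4018) + ((292896/961)n-2050272/961)
  31n^2+357n-4018 = ((29791/292896)n+275807/146448)((292896/961)n-2050272/961) + (0)
Last nonzero remainder: (292896/961)n-2050272/961. Dividing through by 292896/961 gives the monic gcd n-7.

n-7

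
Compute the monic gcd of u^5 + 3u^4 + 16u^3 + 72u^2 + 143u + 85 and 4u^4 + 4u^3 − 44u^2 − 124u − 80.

By polynomial division,
  u^5 + 3u^4 + 16u^3 + 72u^2 + 143u + 85 = ((1/4)u + 1/2)(4u^4 + 4u^3 − 44u^2 − 124u − 80) + (25u^3 + 125u^2 + 225u + 125)
  4u^4 + 4u^3 − 44u^2 − 124u − 80 = ((4/25)u − 16/25)(25u^3 + 125u^2 + 225u + 125) + (0)
Last nonzero remainder: 25u^3 + 125u^2 + 225u + 125. Dividing through by 25 gives the monic gcd u^3 + 5u^2 + 9u + 5.

u^3 + 5u^2 + 9u + 5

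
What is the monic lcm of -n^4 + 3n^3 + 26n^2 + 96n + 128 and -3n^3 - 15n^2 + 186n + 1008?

By polynomial division,
  -n^4 + 3n^3 + 26n^2 + 96n + 128 = ((1/3)n - 8/3)(-3n^3 - 15n^2 + 186n + 1008) + (-76n^2 + 256n + 2816)
  -3n^3 - 15n^2 + 186n + 1008 = ((3/76)n + 477/1444)(-76n^2 + 256n + 2816) + (-(3510/361)n + 28080/361)
  -76n^2 + 256n + 2816 = ((13718/1755)n + 63536/1755)(-(3510/361)n + 28080/361) + (0)
Last nonzero remainder: -(3510/361)n + 28080/361. Dividing through by -3510/361 gives the monic gcd n - 8.
Then lcm(f, g) = f·g / gcd(f, g); expanding and making the result monic gives the answer.

n^6 + 10n^5 - 23n^4 - 560n^3 - 2468n^2 - 5696n - 5376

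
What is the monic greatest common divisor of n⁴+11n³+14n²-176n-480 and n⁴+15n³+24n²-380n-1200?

n²+10n+24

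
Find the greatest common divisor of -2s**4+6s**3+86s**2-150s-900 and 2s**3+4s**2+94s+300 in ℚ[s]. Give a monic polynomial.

Euclidean algorithm in ℚ[s]:
  -2s**4+6s**3+86s**2-150s-900 = (-s+5)(2s**3+4s**2+94s+300) + (160s**2-320s-2400)
  2s**3+4s**2+94s+300 = ((1/80)s+1/20)(160s**2-320s-2400) + (140s+420)
  160s**2-320s-2400 = ((8/7)s-40/7)(140s+420) + (0)
Last nonzero remainder: 140s+420. Dividing through by 140 gives the monic gcd s+3.

s+3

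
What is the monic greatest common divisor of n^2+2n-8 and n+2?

Apply the Euclidean algorithm:
  n^2+2n-8 = (n)(n+2) + (-8)
  n+2 = (-(1/8)n-1/4)(-8) + (0)
The last nonzero remainder is the constant -8, so the polynomials are coprime and gcd = 1.

1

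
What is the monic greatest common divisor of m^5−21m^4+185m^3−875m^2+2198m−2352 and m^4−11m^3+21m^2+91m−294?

m^3−14m^2+63m−98

Repeated division with remainder:
  m^5−21m^4+185m^3−875m^2+2198m−2352 = (m−10)(m^4−11m^3+21m^2+91m−294) + (54m^3−756m^2+3402m−5292)
  m^4−11m^3+21m^2+91m−294 = ((1/54)m+1/18)(54m^3−756m^2+3402m−5292) + (0)
Last nonzero remainder: 54m^3−756m^2+3402m−5292. Dividing through by 54 gives the monic gcd m^3−14m^2+63m−98.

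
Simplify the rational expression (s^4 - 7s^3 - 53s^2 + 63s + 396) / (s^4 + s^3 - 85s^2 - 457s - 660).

Euclidean algorithm in ℚ[s]:
  s^4 - 7s^3 - 53s^2 + 63s + 396 = (s^4 + s^3 - 85s^2 - 457s - 660) + (-8s^3 + 32s^2 + 520s + 1056)
  s^4 + s^3 - 85s^2 - 457s - 660 = (-(1/8)s - 5/8)(-8s^3 + 32s^2 + 520s + 1056) + (0)
Last nonzero remainder: -8s^3 + 32s^2 + 520s + 1056. Dividing through by -8 gives the monic gcd s^3 - 4s^2 - 65s - 132.
Cancel s^3 - 4s^2 - 65s - 132 from numerator and denominator to get the reduced form.

(s - 3)/(s + 5)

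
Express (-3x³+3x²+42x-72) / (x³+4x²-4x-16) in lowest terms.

(-3x+9)/(x+2)

Apply the Euclidean algorithm:
  -3x³+3x²+42x-72 = (-3)(x³+4x²-4x-16) + (15x²+30x-120)
  x³+4x²-4x-16 = ((1/15)x+2/15)(15x²+30x-120) + (0)
Last nonzero remainder: 15x²+30x-120. Dividing through by 15 gives the monic gcd x²+2x-8.
Cancel x²+2x-8 from numerator and denominator to get the reduced form.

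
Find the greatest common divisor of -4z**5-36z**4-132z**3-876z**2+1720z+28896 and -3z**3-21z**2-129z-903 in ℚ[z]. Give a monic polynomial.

Repeated division with remainder:
  -4z**5-36z**4-132z**3-876z**2+1720z+28896 = ((4/3)z**2+(8/3)z-32)(-3z**3-21z**2-129z-903) + (0)
Last nonzero remainder: -3z**3-21z**2-129z-903. Dividing through by -3 gives the monic gcd z**3+7z**2+43z+301.

z**3+7z**2+43z+301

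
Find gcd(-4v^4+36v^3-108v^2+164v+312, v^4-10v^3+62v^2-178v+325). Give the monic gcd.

v^2-4v+13

Euclidean algorithm in ℚ[v]:
  -4v^4+36v^3-108v^2+164v+312 = (-4)(v^4-10v^3+62v^2-178v+325) + (-4v^3+140v^2-548v+1612)
  v^4-10v^3+62v^2-178v+325 = (-(1/4)v-25/4)(-4v^3+140v^2-548v+1612) + (800v^2-3200v+10400)
  -4v^3+140v^2-548v+1612 = (-(1/200)v+31/200)(800v^2-3200v+10400) + (0)
Last nonzero remainder: 800v^2-3200v+10400. Dividing through by 800 gives the monic gcd v^2-4v+13.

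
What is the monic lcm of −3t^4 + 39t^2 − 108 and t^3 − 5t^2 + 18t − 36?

Repeated division with remainder:
  −3t^4 + 39t^2 − 108 = (−3t − 15)(t^3 − 5t^2 + 18t − 36) + (18t^2 + 162t − 648)
  t^3 − 5t^2 + 18t − 36 = ((1/18)t − 7/9)(18t^2 + 162t − 648) + (180t − 540)
  18t^2 + 162t − 648 = ((1/10)t + 6/5)(180t − 540) + (0)
Last nonzero remainder: 180t − 540. Dividing through by 180 gives the monic gcd t − 3.
Then lcm(f, g) = f·g / gcd(f, g); expanding and making the result monic gives the answer.

t^6 − 2t^5 − t^4 + 26t^3 − 120t^2 − 72t + 432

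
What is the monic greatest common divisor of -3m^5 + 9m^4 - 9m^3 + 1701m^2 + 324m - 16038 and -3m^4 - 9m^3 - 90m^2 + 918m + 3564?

m^3 + 9m^2 + 84m + 198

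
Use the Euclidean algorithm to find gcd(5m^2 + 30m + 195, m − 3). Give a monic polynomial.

Repeated division with remainder:
  5m^2 + 30m + 195 = (5m + 45)(m − 3) + (330)
  m − 3 = ((1/330)m − 1/110)(330) + (0)
The last nonzero remainder is the constant 330, so the polynomials are coprime and gcd = 1.

1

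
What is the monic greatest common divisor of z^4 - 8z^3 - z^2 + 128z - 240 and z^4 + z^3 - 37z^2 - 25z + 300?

z^3 - 4z^2 - 17z + 60

Apply the Euclidean algorithm:
  z^4 - 8z^3 - z^2 + 128z - 240 = (z^4 + z^3 - 37z^2 - 25z + 300) + (-9z^3 + 36z^2 + 153z - 540)
  z^4 + z^3 - 37z^2 - 25z + 300 = (-(1/9)z - 5/9)(-9z^3 + 36z^2 + 153z - 540) + (0)
Last nonzero remainder: -9z^3 + 36z^2 + 153z - 540. Dividing through by -9 gives the monic gcd z^3 - 4z^2 - 17z + 60.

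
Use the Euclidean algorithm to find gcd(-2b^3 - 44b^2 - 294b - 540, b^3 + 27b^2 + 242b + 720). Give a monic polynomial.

b^2 + 19b + 90

Repeated division with remainder:
  -2b^3 - 44b^2 - 294b - 540 = (-2)(b^3 + 27b^2 + 242b + 720) + (10b^2 + 190b + 900)
  b^3 + 27b^2 + 242b + 720 = ((1/10)b + 4/5)(10b^2 + 190b + 900) + (0)
Last nonzero remainder: 10b^2 + 190b + 900. Dividing through by 10 gives the monic gcd b^2 + 19b + 90.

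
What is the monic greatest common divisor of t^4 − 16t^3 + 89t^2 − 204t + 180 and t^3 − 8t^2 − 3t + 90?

By polynomial division,
  t^4 − 16t^3 + 89t^2 − 204t + 180 = (t − 8)(t^3 − 8t^2 − 3t + 90) + (28t^2 − 318t + 900)
  t^3 − 8t^2 − 3t + 90 = ((1/28)t + 47/392)(28t^2 − 318t + 900) + ((585/196)t − 1755/98)
  28t^2 − 318t + 900 = ((5488/585)t − 1960/39)((585/196)t − 1755/98) + (0)
Last nonzero remainder: (585/196)t − 1755/98. Dividing through by 585/196 gives the monic gcd t − 6.

t − 6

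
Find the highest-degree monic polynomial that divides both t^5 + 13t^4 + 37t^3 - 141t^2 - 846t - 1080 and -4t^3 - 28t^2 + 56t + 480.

Apply the Euclidean algorithm:
  t^5 + 13t^4 + 37t^3 - 141t^2 - 846t - 1080 = (-(1/4)t^2 - (3/2)t - 9/4)(-4t^3 - 28t^2 + 56t + 480) + (0)
Last nonzero remainder: -4t^3 - 28t^2 + 56t + 480. Dividing through by -4 gives the monic gcd t^3 + 7t^2 - 14t - 120.

t^3 + 7t^2 - 14t - 120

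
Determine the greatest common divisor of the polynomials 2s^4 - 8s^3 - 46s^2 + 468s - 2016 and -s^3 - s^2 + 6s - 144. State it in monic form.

Apply the Euclidean algorithm:
  2s^4 - 8s^3 - 46s^2 + 468s - 2016 = (-2s + 10)(-s^3 - s^2 + 6s - 144) + (-24s^2 + 120s - 576)
  -s^3 - s^2 + 6s - 144 = ((1/24)s + 1/4)(-24s^2 + 120s - 576) + (0)
Last nonzero remainder: -24s^2 + 120s - 576. Dividing through by -24 gives the monic gcd s^2 - 5s + 24.

s^2 - 5s + 24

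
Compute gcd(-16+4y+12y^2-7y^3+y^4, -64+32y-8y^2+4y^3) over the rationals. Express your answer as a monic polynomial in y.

-2+y

Euclidean algorithm in ℚ[y]:
  y^4-7y^3+12y^2+4y-16 = ((1/4)y-5/4)(4y^3-8y^2+32y-64) + (-6y^2+60y-96)
  4y^3-8y^2+32y-64 = (-(2/3)y-16/3)(-6y^2+60y-96) + (288y-576)
  -6y^2+60y-96 = (-(1/48)y+1/6)(288y-576) + (0)
Last nonzero remainder: 288y-576. Dividing through by 288 gives the monic gcd y-2.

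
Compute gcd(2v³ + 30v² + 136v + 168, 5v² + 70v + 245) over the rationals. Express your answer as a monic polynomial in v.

v + 7

Euclidean algorithm in ℚ[v]:
  2v³ + 30v² + 136v + 168 = ((2/5)v + 2/5)(5v² + 70v + 245) + (10v + 70)
  5v² + 70v + 245 = ((1/2)v + 7/2)(10v + 70) + (0)
Last nonzero remainder: 10v + 70. Dividing through by 10 gives the monic gcd v + 7.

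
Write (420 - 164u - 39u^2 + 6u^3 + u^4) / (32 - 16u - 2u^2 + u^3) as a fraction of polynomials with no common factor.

(-210 - 23u + 8u^2 + u^3)/(-16 + u^2)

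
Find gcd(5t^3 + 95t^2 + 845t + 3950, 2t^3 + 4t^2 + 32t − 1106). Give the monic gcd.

t^2 + 9t + 79

Euclidean algorithm in ℚ[t]:
  5t^3 + 95t^2 + 845t + 3950 = (5/2)(2t^3 + 4t^2 + 32t − 1106) + (85t^2 + 765t + 6715)
  2t^3 + 4t^2 + 32t − 1106 = ((2/85)t − 14/85)(85t^2 + 765t + 6715) + (0)
Last nonzero remainder: 85t^2 + 765t + 6715. Dividing through by 85 gives the monic gcd t^2 + 9t + 79.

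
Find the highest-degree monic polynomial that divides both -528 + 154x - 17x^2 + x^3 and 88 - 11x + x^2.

Apply the Euclidean algorithm:
  x^3 - 17x^2 + 154x - 528 = (x - 6)(x^2 - 11x + 88) + (0)
The last nonzero remainder x^2 - 11x + 88 is already monic.

88 - 11x + x^2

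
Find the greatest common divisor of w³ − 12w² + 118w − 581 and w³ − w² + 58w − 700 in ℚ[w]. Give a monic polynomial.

Euclidean algorithm in ℚ[w]:
  w³ − 12w² + 118w − 581 = (w³ − w² + 58w − 700) + (−11w² + 60w + 119)
  w³ − w² + 58w − 700 = (−(1/11)w − 49/121)(−11w² + 60w + 119) + ((11267/121)w − 78869/121)
  −11w² + 60w + 119 = (−(1331/11267)w − 2057/11267)((11267/121)w − 78869/121) + (0)
Last nonzero remainder: (11267/121)w − 78869/121. Dividing through by 11267/121 gives the monic gcd w − 7.

w − 7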